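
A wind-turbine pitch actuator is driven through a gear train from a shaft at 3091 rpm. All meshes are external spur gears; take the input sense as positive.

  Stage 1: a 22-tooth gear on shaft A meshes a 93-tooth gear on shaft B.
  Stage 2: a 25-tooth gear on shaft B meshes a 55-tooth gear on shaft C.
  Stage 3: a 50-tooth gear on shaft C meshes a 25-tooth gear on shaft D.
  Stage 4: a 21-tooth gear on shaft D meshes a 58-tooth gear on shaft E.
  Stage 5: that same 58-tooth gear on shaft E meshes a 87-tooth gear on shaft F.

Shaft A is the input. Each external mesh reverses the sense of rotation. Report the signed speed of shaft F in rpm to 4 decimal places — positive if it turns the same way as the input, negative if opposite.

Stage 1 [22T→93T]: ω = 3091.0000×22/93 = 731.2043 rpm, dir flips to −; running = −731.2043
Stage 2 [25T→55T]: ω = 731.2043×25/55 = 332.3656 rpm, dir flips to +; running = +332.3656
Stage 3 [50T→25T]: ω = 332.3656×50/25 = 664.7312 rpm, dir flips to −; running = −664.7312
Stage 4 [21T→58T]: ω = 664.7312×21/58 = 240.6785 rpm, dir flips to +; running = +240.6785
Stage 5 [58T→87T]: ω = 240.6785×58/87 = 160.4524 rpm, dir flips to −; running = −160.4524

-160.4524 rpm (opposite to input, |ω| = 160.4524 rpm)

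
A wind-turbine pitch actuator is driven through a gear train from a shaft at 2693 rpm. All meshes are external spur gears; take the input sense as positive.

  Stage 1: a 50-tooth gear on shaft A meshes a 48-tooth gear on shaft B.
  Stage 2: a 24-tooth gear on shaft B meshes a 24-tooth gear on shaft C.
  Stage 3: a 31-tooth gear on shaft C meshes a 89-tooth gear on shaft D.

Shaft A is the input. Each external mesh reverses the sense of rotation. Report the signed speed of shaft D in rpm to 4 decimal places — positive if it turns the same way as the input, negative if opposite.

-977.0950 rpm (opposite to input, |ω| = 977.0950 rpm)

Stage 1 [50T→48T]: ω = 2693.0000×50/48 = 2805.2083 rpm, dir flips to −; running = −2805.2083
Stage 2 [24T→24T]: ω = 2805.2083×24/24 = 2805.2083 rpm, dir flips to +; running = +2805.2083
Stage 3 [31T→89T]: ω = 2805.2083×31/89 = 977.0950 rpm, dir flips to −; running = −977.0950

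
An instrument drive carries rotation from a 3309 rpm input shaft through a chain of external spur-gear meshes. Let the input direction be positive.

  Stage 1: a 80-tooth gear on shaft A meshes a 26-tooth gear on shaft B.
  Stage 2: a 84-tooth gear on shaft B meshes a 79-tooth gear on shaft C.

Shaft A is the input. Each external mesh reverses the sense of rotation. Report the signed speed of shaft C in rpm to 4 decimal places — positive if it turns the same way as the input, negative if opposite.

+10825.9396 rpm (same as input, |ω| = 10825.9396 rpm)

Stage 1 [80T→26T]: ω = 3309.0000×80/26 = 10181.5385 rpm, dir flips to −; running = −10181.5385
Stage 2 [84T→79T]: ω = 10181.5385×84/79 = 10825.9396 rpm, dir flips to +; running = +10825.9396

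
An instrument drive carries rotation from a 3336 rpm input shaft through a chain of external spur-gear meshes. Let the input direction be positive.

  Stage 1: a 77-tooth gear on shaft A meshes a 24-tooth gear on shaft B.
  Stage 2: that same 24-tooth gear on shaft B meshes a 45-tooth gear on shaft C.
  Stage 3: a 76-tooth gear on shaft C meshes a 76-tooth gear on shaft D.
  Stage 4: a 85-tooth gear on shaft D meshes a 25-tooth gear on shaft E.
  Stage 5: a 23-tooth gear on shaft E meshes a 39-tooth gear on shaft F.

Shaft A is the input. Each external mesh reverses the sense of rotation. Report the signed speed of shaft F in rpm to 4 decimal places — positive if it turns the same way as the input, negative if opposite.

Stage 1 [77T→24T]: ω = 3336.0000×77/24 = 10703.0000 rpm, dir flips to −; running = −10703.0000
Stage 2 [24T→45T]: ω = 10703.0000×24/45 = 5708.2667 rpm, dir flips to +; running = +5708.2667
Stage 3 [76T→76T]: ω = 5708.2667×76/76 = 5708.2667 rpm, dir flips to −; running = −5708.2667
Stage 4 [85T→25T]: ω = 5708.2667×85/25 = 19408.1067 rpm, dir flips to +; running = +19408.1067
Stage 5 [23T→39T]: ω = 19408.1067×23/39 = 11445.8065 rpm, dir flips to −; running = −11445.8065

-11445.8065 rpm (opposite to input, |ω| = 11445.8065 rpm)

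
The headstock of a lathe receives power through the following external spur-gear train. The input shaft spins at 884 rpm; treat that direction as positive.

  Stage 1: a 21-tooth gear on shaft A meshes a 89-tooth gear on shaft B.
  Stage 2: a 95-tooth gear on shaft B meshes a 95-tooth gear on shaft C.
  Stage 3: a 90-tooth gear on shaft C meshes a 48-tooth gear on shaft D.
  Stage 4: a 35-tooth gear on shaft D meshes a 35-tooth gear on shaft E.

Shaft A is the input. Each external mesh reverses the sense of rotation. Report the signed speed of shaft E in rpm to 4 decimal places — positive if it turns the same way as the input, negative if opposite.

+391.0955 rpm (same as input, |ω| = 391.0955 rpm)

Stage 1 [21T→89T]: ω = 884.0000×21/89 = 208.5843 rpm, dir flips to −; running = −208.5843
Stage 2 [95T→95T]: ω = 208.5843×95/95 = 208.5843 rpm, dir flips to +; running = +208.5843
Stage 3 [90T→48T]: ω = 208.5843×90/48 = 391.0955 rpm, dir flips to −; running = −391.0955
Stage 4 [35T→35T]: ω = 391.0955×35/35 = 391.0955 rpm, dir flips to +; running = +391.0955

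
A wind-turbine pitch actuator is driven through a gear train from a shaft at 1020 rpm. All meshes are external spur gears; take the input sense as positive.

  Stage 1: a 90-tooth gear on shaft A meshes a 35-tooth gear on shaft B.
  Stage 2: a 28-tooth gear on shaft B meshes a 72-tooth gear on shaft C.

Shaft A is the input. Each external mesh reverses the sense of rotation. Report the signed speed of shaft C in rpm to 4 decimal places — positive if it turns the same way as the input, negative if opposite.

Stage 1 [90T→35T]: ω = 1020.0000×90/35 = 2622.8571 rpm, dir flips to −; running = −2622.8571
Stage 2 [28T→72T]: ω = 2622.8571×28/72 = 1020.0000 rpm, dir flips to +; running = +1020.0000

+1020.0000 rpm (same as input, |ω| = 1020.0000 rpm)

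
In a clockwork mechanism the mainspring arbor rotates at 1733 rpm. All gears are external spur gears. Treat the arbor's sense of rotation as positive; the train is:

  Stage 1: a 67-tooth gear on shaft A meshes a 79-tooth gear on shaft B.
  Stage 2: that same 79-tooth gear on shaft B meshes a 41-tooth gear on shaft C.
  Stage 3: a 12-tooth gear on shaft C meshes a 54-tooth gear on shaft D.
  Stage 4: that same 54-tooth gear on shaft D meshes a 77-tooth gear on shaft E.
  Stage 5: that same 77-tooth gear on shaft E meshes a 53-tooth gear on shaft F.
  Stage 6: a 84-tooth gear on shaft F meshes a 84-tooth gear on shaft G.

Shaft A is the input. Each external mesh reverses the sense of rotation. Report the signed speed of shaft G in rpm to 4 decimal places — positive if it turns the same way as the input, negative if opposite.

+641.2020 rpm (same as input, |ω| = 641.2020 rpm)

Stage 1 [67T→79T]: ω = 1733.0000×67/79 = 1469.7595 rpm, dir flips to −; running = −1469.7595
Stage 2 [79T→41T]: ω = 1469.7595×79/41 = 2831.9756 rpm, dir flips to +; running = +2831.9756
Stage 3 [12T→54T]: ω = 2831.9756×12/54 = 629.3279 rpm, dir flips to −; running = −629.3279
Stage 4 [54T→77T]: ω = 629.3279×54/77 = 441.3468 rpm, dir flips to +; running = +441.3468
Stage 5 [77T→53T]: ω = 441.3468×77/53 = 641.2020 rpm, dir flips to −; running = −641.2020
Stage 6 [84T→84T]: ω = 641.2020×84/84 = 641.2020 rpm, dir flips to +; running = +641.2020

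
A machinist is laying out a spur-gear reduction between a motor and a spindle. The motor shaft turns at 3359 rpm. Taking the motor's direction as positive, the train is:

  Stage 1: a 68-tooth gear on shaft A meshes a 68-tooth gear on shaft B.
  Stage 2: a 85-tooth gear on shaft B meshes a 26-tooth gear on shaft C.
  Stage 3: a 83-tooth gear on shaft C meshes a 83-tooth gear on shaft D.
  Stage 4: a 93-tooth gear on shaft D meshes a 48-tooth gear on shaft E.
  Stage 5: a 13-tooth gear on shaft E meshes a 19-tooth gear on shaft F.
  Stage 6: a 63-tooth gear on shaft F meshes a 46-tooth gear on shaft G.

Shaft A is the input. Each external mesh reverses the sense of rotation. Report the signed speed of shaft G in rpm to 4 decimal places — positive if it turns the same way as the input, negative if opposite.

Stage 1 [68T→68T]: ω = 3359.0000×68/68 = 3359.0000 rpm, dir flips to −; running = −3359.0000
Stage 2 [85T→26T]: ω = 3359.0000×85/26 = 10981.3462 rpm, dir flips to +; running = +10981.3462
Stage 3 [83T→83T]: ω = 10981.3462×83/83 = 10981.3462 rpm, dir flips to −; running = −10981.3462
Stage 4 [93T→48T]: ω = 10981.3462×93/48 = 21276.3582 rpm, dir flips to +; running = +21276.3582
Stage 5 [13T→19T]: ω = 21276.3582×13/19 = 14557.5082 rpm, dir flips to −; running = −14557.5082
Stage 6 [63T→46T]: ω = 14557.5082×63/46 = 19937.4569 rpm, dir flips to +; running = +19937.4569

+19937.4569 rpm (same as input, |ω| = 19937.4569 rpm)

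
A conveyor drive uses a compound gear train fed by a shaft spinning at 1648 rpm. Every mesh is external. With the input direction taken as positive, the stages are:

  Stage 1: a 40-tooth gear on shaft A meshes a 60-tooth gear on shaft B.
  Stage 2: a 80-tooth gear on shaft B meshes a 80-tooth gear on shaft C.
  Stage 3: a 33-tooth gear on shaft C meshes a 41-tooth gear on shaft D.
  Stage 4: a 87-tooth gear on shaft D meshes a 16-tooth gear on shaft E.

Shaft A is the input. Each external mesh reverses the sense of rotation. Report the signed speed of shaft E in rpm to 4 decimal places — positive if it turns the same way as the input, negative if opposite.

+4808.3415 rpm (same as input, |ω| = 4808.3415 rpm)

Stage 1 [40T→60T]: ω = 1648.0000×40/60 = 1098.6667 rpm, dir flips to −; running = −1098.6667
Stage 2 [80T→80T]: ω = 1098.6667×80/80 = 1098.6667 rpm, dir flips to +; running = +1098.6667
Stage 3 [33T→41T]: ω = 1098.6667×33/41 = 884.2927 rpm, dir flips to −; running = −884.2927
Stage 4 [87T→16T]: ω = 884.2927×87/16 = 4808.3415 rpm, dir flips to +; running = +4808.3415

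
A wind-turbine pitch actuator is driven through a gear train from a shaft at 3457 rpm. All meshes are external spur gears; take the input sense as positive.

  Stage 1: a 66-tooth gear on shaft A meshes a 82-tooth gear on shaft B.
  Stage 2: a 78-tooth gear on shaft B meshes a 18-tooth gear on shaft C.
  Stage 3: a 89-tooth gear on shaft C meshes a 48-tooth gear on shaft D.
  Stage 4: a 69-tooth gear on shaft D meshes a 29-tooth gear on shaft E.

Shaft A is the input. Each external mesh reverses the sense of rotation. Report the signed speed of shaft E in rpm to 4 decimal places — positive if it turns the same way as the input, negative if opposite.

Stage 1 [66T→82T]: ω = 3457.0000×66/82 = 2782.4634 rpm, dir flips to −; running = −2782.4634
Stage 2 [78T→18T]: ω = 2782.4634×78/18 = 12057.3415 rpm, dir flips to +; running = +12057.3415
Stage 3 [89T→48T]: ω = 12057.3415×89/48 = 22356.3206 rpm, dir flips to −; running = −22356.3206
Stage 4 [69T→29T]: ω = 22356.3206×69/29 = 53192.6249 rpm, dir flips to +; running = +53192.6249

+53192.6249 rpm (same as input, |ω| = 53192.6249 rpm)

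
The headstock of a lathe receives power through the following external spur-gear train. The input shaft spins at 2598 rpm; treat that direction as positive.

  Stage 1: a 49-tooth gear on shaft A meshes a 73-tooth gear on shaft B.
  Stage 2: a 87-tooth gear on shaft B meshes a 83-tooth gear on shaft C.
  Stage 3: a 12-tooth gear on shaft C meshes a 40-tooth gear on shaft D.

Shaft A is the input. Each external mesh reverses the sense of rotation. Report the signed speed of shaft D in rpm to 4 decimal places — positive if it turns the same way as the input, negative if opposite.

-548.3714 rpm (opposite to input, |ω| = 548.3714 rpm)

Stage 1 [49T→73T]: ω = 2598.0000×49/73 = 1743.8630 rpm, dir flips to −; running = −1743.8630
Stage 2 [87T→83T]: ω = 1743.8630×87/83 = 1827.9046 rpm, dir flips to +; running = +1827.9046
Stage 3 [12T→40T]: ω = 1827.9046×12/40 = 548.3714 rpm, dir flips to −; running = −548.3714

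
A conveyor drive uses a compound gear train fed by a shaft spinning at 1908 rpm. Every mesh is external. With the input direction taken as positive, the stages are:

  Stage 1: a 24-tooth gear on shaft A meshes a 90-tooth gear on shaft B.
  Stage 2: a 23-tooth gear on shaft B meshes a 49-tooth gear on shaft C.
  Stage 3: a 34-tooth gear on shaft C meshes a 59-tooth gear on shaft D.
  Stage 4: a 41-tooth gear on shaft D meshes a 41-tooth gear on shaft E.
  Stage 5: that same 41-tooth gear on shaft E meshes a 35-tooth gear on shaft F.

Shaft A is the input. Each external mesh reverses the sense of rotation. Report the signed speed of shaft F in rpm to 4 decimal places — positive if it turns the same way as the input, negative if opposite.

-161.2210 rpm (opposite to input, |ω| = 161.2210 rpm)

Stage 1 [24T→90T]: ω = 1908.0000×24/90 = 508.8000 rpm, dir flips to −; running = −508.8000
Stage 2 [23T→49T]: ω = 508.8000×23/49 = 238.8245 rpm, dir flips to +; running = +238.8245
Stage 3 [34T→59T]: ω = 238.8245×34/59 = 137.6277 rpm, dir flips to −; running = −137.6277
Stage 4 [41T→41T]: ω = 137.6277×41/41 = 137.6277 rpm, dir flips to +; running = +137.6277
Stage 5 [41T→35T]: ω = 137.6277×41/35 = 161.2210 rpm, dir flips to −; running = −161.2210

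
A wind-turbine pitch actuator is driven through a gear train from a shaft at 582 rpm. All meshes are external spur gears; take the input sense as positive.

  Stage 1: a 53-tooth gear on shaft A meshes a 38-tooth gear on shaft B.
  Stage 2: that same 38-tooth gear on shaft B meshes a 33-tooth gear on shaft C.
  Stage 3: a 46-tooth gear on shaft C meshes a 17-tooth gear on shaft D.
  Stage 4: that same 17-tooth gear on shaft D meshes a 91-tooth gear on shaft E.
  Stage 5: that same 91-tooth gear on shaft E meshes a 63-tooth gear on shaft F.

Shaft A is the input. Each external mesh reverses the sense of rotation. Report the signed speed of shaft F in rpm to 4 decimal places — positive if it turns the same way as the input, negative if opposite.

Stage 1 [53T→38T]: ω = 582.0000×53/38 = 811.7368 rpm, dir flips to −; running = −811.7368
Stage 2 [38T→33T]: ω = 811.7368×38/33 = 934.7273 rpm, dir flips to +; running = +934.7273
Stage 3 [46T→17T]: ω = 934.7273×46/17 = 2529.2620 rpm, dir flips to −; running = −2529.2620
Stage 4 [17T→91T]: ω = 2529.2620×17/91 = 472.4995 rpm, dir flips to +; running = +472.4995
Stage 5 [91T→63T]: ω = 472.4995×91/63 = 682.4993 rpm, dir flips to −; running = −682.4993

-682.4993 rpm (opposite to input, |ω| = 682.4993 rpm)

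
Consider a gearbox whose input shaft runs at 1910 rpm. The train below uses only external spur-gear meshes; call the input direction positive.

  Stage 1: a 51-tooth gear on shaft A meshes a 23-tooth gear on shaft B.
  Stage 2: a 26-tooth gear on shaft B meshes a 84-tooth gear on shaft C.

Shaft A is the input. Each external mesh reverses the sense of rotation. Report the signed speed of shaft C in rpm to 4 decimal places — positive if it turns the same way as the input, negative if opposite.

+1310.9006 rpm (same as input, |ω| = 1310.9006 rpm)

Stage 1 [51T→23T]: ω = 1910.0000×51/23 = 4235.2174 rpm, dir flips to −; running = −4235.2174
Stage 2 [26T→84T]: ω = 4235.2174×26/84 = 1310.9006 rpm, dir flips to +; running = +1310.9006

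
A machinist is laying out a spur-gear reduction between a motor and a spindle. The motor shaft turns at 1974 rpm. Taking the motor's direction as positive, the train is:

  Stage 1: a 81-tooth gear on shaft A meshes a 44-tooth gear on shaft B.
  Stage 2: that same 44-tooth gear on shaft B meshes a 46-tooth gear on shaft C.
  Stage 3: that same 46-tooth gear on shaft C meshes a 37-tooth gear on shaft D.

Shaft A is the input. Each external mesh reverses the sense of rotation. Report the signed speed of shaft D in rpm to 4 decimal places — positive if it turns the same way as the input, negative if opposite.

-4321.4595 rpm (opposite to input, |ω| = 4321.4595 rpm)

Stage 1 [81T→44T]: ω = 1974.0000×81/44 = 3633.9545 rpm, dir flips to −; running = −3633.9545
Stage 2 [44T→46T]: ω = 3633.9545×44/46 = 3475.9565 rpm, dir flips to +; running = +3475.9565
Stage 3 [46T→37T]: ω = 3475.9565×46/37 = 4321.4595 rpm, dir flips to −; running = −4321.4595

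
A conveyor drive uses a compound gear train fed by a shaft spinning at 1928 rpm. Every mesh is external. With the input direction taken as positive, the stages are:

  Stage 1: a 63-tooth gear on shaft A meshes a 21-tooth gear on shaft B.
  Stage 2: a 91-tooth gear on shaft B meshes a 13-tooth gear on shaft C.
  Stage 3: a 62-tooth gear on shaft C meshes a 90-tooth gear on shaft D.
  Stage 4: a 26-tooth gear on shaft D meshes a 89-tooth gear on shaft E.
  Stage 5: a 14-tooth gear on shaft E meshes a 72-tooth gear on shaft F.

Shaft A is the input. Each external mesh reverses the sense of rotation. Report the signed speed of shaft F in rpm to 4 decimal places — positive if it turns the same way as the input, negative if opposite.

-1584.3619 rpm (opposite to input, |ω| = 1584.3619 rpm)

Stage 1 [63T→21T]: ω = 1928.0000×63/21 = 5784.0000 rpm, dir flips to −; running = −5784.0000
Stage 2 [91T→13T]: ω = 5784.0000×91/13 = 40488.0000 rpm, dir flips to +; running = +40488.0000
Stage 3 [62T→90T]: ω = 40488.0000×62/90 = 27891.7333 rpm, dir flips to −; running = −27891.7333
Stage 4 [26T→89T]: ω = 27891.7333×26/89 = 8148.1468 rpm, dir flips to +; running = +8148.1468
Stage 5 [14T→72T]: ω = 8148.1468×14/72 = 1584.3619 rpm, dir flips to −; running = −1584.3619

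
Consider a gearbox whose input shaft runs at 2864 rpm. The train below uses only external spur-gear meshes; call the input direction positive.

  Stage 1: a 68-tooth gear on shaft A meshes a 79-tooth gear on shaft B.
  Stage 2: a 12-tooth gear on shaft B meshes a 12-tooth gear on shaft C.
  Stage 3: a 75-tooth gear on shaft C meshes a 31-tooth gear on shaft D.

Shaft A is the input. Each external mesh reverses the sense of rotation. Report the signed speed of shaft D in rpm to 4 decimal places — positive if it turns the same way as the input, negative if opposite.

-5964.2303 rpm (opposite to input, |ω| = 5964.2303 rpm)

Stage 1 [68T→79T]: ω = 2864.0000×68/79 = 2465.2152 rpm, dir flips to −; running = −2465.2152
Stage 2 [12T→12T]: ω = 2465.2152×12/12 = 2465.2152 rpm, dir flips to +; running = +2465.2152
Stage 3 [75T→31T]: ω = 2465.2152×75/31 = 5964.2303 rpm, dir flips to −; running = −5964.2303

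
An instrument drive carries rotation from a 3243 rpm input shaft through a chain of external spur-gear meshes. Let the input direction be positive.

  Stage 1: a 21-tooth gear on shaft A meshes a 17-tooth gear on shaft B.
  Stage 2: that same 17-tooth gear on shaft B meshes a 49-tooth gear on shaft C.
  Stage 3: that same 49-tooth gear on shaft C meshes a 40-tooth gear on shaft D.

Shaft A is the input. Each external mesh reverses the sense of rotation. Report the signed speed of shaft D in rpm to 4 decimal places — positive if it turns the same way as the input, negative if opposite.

Stage 1 [21T→17T]: ω = 3243.0000×21/17 = 4006.0588 rpm, dir flips to −; running = −4006.0588
Stage 2 [17T→49T]: ω = 4006.0588×17/49 = 1389.8571 rpm, dir flips to +; running = +1389.8571
Stage 3 [49T→40T]: ω = 1389.8571×49/40 = 1702.5750 rpm, dir flips to −; running = −1702.5750

-1702.5750 rpm (opposite to input, |ω| = 1702.5750 rpm)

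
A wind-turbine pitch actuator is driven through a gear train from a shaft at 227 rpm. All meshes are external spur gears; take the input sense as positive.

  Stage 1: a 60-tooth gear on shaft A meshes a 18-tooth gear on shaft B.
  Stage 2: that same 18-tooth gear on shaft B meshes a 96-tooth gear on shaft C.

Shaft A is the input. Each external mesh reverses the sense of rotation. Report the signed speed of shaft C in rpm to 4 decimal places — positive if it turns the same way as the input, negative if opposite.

+141.8750 rpm (same as input, |ω| = 141.8750 rpm)

Stage 1 [60T→18T]: ω = 227.0000×60/18 = 756.6667 rpm, dir flips to −; running = −756.6667
Stage 2 [18T→96T]: ω = 756.6667×18/96 = 141.8750 rpm, dir flips to +; running = +141.8750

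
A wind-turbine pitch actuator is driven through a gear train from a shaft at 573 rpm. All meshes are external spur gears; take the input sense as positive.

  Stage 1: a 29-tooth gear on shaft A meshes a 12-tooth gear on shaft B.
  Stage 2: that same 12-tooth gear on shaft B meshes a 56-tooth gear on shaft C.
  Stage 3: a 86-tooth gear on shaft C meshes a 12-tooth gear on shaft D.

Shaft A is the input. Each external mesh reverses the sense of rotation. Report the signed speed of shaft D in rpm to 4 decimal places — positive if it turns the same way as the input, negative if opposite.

Stage 1 [29T→12T]: ω = 573.0000×29/12 = 1384.7500 rpm, dir flips to −; running = −1384.7500
Stage 2 [12T→56T]: ω = 1384.7500×12/56 = 296.7321 rpm, dir flips to +; running = +296.7321
Stage 3 [86T→12T]: ω = 296.7321×86/12 = 2126.5804 rpm, dir flips to −; running = −2126.5804

-2126.5804 rpm (opposite to input, |ω| = 2126.5804 rpm)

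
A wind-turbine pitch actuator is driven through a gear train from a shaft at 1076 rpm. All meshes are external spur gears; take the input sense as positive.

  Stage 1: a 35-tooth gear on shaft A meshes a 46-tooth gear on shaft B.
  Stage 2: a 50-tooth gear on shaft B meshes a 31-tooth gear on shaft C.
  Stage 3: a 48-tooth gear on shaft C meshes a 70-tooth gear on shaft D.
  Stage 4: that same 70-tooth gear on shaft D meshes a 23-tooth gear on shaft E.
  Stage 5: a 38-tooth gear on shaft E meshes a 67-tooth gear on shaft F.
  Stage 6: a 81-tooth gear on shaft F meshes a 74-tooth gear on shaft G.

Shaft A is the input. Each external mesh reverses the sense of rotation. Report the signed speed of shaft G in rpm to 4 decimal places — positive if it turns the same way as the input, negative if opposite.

Stage 1 [35T→46T]: ω = 1076.0000×35/46 = 818.6957 rpm, dir flips to −; running = −818.6957
Stage 2 [50T→31T]: ω = 818.6957×50/31 = 1320.4769 rpm, dir flips to +; running = +1320.4769
Stage 3 [48T→70T]: ω = 1320.4769×48/70 = 905.4698 rpm, dir flips to −; running = −905.4698
Stage 4 [70T→23T]: ω = 905.4698×70/23 = 2755.7778 rpm, dir flips to +; running = +2755.7778
Stage 5 [38T→67T]: ω = 2755.7778×38/67 = 1562.9784 rpm, dir flips to −; running = −1562.9784
Stage 6 [81T→74T]: ω = 1562.9784×81/74 = 1710.8278 rpm, dir flips to +; running = +1710.8278

+1710.8278 rpm (same as input, |ω| = 1710.8278 rpm)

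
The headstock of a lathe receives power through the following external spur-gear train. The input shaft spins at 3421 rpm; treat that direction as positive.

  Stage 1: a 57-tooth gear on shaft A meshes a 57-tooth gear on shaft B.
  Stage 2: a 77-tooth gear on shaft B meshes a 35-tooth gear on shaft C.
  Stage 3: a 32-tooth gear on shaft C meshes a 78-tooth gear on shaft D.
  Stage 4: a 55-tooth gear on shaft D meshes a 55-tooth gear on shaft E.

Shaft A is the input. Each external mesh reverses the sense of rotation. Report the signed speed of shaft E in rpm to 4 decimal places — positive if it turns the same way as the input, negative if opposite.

+3087.6718 rpm (same as input, |ω| = 3087.6718 rpm)

Stage 1 [57T→57T]: ω = 3421.0000×57/57 = 3421.0000 rpm, dir flips to −; running = −3421.0000
Stage 2 [77T→35T]: ω = 3421.0000×77/35 = 7526.2000 rpm, dir flips to +; running = +7526.2000
Stage 3 [32T→78T]: ω = 7526.2000×32/78 = 3087.6718 rpm, dir flips to −; running = −3087.6718
Stage 4 [55T→55T]: ω = 3087.6718×55/55 = 3087.6718 rpm, dir flips to +; running = +3087.6718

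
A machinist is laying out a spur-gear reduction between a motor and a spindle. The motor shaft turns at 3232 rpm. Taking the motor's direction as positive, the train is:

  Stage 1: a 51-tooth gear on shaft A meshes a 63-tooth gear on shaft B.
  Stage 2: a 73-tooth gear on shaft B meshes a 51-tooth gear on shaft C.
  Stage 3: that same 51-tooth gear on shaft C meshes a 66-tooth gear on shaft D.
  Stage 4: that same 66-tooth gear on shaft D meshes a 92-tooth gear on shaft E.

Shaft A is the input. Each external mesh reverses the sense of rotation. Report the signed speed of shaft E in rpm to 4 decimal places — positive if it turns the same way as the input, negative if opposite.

Stage 1 [51T→63T]: ω = 3232.0000×51/63 = 2616.3810 rpm, dir flips to −; running = −2616.3810
Stage 2 [73T→51T]: ω = 2616.3810×73/51 = 3745.0159 rpm, dir flips to +; running = +3745.0159
Stage 3 [51T→66T]: ω = 3745.0159×51/66 = 2893.8759 rpm, dir flips to −; running = −2893.8759
Stage 4 [66T→92T]: ω = 2893.8759×66/92 = 2076.0414 rpm, dir flips to +; running = +2076.0414

+2076.0414 rpm (same as input, |ω| = 2076.0414 rpm)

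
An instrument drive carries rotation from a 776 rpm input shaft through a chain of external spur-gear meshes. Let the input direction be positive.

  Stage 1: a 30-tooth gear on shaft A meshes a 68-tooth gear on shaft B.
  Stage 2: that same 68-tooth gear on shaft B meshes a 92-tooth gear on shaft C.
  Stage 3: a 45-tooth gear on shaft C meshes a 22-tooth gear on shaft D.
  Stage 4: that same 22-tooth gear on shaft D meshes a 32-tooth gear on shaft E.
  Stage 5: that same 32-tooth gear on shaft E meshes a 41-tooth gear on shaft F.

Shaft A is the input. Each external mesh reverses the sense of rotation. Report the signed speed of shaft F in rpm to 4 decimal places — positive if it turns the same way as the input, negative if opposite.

-277.7306 rpm (opposite to input, |ω| = 277.7306 rpm)

Stage 1 [30T→68T]: ω = 776.0000×30/68 = 342.3529 rpm, dir flips to −; running = −342.3529
Stage 2 [68T→92T]: ω = 342.3529×68/92 = 253.0435 rpm, dir flips to +; running = +253.0435
Stage 3 [45T→22T]: ω = 253.0435×45/22 = 517.5889 rpm, dir flips to −; running = −517.5889
Stage 4 [22T→32T]: ω = 517.5889×22/32 = 355.8424 rpm, dir flips to +; running = +355.8424
Stage 5 [32T→41T]: ω = 355.8424×32/41 = 277.7306 rpm, dir flips to −; running = −277.7306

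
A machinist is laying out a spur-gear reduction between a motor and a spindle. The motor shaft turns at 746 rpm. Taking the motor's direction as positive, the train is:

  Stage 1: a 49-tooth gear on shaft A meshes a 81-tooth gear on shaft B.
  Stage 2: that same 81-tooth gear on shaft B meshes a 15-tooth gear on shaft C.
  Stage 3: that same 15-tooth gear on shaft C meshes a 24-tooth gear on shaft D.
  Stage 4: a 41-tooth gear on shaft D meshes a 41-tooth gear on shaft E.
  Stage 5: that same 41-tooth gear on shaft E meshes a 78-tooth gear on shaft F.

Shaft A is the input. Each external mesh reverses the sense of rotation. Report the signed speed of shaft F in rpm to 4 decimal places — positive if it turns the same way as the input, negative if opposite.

Stage 1 [49T→81T]: ω = 746.0000×49/81 = 451.2840 rpm, dir flips to −; running = −451.2840
Stage 2 [81T→15T]: ω = 451.2840×81/15 = 2436.9333 rpm, dir flips to +; running = +2436.9333
Stage 3 [15T→24T]: ω = 2436.9333×15/24 = 1523.0833 rpm, dir flips to −; running = −1523.0833
Stage 4 [41T→41T]: ω = 1523.0833×41/41 = 1523.0833 rpm, dir flips to +; running = +1523.0833
Stage 5 [41T→78T]: ω = 1523.0833×41/78 = 800.5951 rpm, dir flips to −; running = −800.5951

-800.5951 rpm (opposite to input, |ω| = 800.5951 rpm)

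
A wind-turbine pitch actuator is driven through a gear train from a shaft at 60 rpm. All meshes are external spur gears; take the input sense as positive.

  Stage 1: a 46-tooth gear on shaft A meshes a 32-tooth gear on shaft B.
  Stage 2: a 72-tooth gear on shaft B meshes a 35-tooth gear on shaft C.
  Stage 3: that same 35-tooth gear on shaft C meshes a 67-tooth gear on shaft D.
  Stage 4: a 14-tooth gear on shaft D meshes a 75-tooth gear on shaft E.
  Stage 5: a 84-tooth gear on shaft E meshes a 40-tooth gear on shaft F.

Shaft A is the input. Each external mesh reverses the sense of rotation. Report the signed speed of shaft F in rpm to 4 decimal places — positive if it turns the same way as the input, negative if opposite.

Stage 1 [46T→32T]: ω = 60.0000×46/32 = 86.2500 rpm, dir flips to −; running = −86.2500
Stage 2 [72T→35T]: ω = 86.2500×72/35 = 177.4286 rpm, dir flips to +; running = +177.4286
Stage 3 [35T→67T]: ω = 177.4286×35/67 = 92.6866 rpm, dir flips to −; running = −92.6866
Stage 4 [14T→75T]: ω = 92.6866×14/75 = 17.3015 rpm, dir flips to +; running = +17.3015
Stage 5 [84T→40T]: ω = 17.3015×84/40 = 36.3331 rpm, dir flips to −; running = −36.3331

-36.3331 rpm (opposite to input, |ω| = 36.3331 rpm)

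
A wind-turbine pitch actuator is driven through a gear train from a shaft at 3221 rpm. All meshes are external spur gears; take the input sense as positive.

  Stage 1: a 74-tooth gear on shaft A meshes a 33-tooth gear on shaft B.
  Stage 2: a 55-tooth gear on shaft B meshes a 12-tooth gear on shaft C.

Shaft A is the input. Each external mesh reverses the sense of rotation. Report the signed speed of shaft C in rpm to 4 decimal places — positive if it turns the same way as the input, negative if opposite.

+33104.7222 rpm (same as input, |ω| = 33104.7222 rpm)

Stage 1 [74T→33T]: ω = 3221.0000×74/33 = 7222.8485 rpm, dir flips to −; running = −7222.8485
Stage 2 [55T→12T]: ω = 7222.8485×55/12 = 33104.7222 rpm, dir flips to +; running = +33104.7222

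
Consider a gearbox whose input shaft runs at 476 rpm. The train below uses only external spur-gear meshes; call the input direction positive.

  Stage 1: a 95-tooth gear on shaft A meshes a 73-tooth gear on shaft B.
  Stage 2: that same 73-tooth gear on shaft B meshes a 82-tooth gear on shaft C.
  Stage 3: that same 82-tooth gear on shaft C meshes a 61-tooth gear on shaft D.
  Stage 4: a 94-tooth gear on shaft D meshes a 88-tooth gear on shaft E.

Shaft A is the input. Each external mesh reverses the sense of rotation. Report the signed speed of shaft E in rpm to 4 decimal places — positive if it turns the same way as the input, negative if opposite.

+791.8554 rpm (same as input, |ω| = 791.8554 rpm)

Stage 1 [95T→73T]: ω = 476.0000×95/73 = 619.4521 rpm, dir flips to −; running = −619.4521
Stage 2 [73T→82T]: ω = 619.4521×73/82 = 551.4634 rpm, dir flips to +; running = +551.4634
Stage 3 [82T→61T]: ω = 551.4634×82/61 = 741.3115 rpm, dir flips to −; running = −741.3115
Stage 4 [94T→88T]: ω = 741.3115×94/88 = 791.8554 rpm, dir flips to +; running = +791.8554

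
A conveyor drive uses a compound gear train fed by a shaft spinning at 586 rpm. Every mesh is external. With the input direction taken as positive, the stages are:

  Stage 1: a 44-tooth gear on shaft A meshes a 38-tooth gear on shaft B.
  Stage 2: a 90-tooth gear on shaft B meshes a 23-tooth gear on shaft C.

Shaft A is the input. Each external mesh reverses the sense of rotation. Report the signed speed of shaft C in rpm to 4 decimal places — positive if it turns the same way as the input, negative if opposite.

Stage 1 [44T→38T]: ω = 586.0000×44/38 = 678.5263 rpm, dir flips to −; running = −678.5263
Stage 2 [90T→23T]: ω = 678.5263×90/23 = 2655.1030 rpm, dir flips to +; running = +2655.1030

+2655.1030 rpm (same as input, |ω| = 2655.1030 rpm)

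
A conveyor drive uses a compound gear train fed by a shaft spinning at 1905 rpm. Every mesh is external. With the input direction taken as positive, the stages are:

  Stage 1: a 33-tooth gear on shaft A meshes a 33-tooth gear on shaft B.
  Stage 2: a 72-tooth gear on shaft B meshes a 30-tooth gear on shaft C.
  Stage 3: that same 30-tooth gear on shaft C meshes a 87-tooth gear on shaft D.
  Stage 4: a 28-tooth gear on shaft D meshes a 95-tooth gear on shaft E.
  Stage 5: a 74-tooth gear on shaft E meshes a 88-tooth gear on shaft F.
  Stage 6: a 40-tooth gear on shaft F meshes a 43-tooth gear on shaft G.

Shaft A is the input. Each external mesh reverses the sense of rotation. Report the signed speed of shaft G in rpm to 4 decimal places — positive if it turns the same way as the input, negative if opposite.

+363.4823 rpm (same as input, |ω| = 363.4823 rpm)

Stage 1 [33T→33T]: ω = 1905.0000×33/33 = 1905.0000 rpm, dir flips to −; running = −1905.0000
Stage 2 [72T→30T]: ω = 1905.0000×72/30 = 4572.0000 rpm, dir flips to +; running = +4572.0000
Stage 3 [30T→87T]: ω = 4572.0000×30/87 = 1576.5517 rpm, dir flips to −; running = −1576.5517
Stage 4 [28T→95T]: ω = 1576.5517×28/95 = 464.6679 rpm, dir flips to +; running = +464.6679
Stage 5 [74T→88T]: ω = 464.6679×74/88 = 390.7434 rpm, dir flips to −; running = −390.7434
Stage 6 [40T→43T]: ω = 390.7434×40/43 = 363.4823 rpm, dir flips to +; running = +363.4823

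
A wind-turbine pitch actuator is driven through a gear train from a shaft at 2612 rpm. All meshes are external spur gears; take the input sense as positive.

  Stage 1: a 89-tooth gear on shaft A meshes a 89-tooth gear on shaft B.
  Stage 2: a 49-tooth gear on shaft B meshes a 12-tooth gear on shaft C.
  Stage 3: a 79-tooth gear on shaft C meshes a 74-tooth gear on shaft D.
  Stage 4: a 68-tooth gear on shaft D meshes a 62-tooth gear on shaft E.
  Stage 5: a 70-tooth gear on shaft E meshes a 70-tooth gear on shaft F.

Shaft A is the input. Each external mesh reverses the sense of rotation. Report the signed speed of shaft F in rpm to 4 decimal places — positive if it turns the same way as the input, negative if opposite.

Stage 1 [89T→89T]: ω = 2612.0000×89/89 = 2612.0000 rpm, dir flips to −; running = −2612.0000
Stage 2 [49T→12T]: ω = 2612.0000×49/12 = 10665.6667 rpm, dir flips to +; running = +10665.6667
Stage 3 [79T→74T]: ω = 10665.6667×79/74 = 11386.3198 rpm, dir flips to −; running = −11386.3198
Stage 4 [68T→62T]: ω = 11386.3198×68/62 = 12488.2217 rpm, dir flips to +; running = +12488.2217
Stage 5 [70T→70T]: ω = 12488.2217×70/70 = 12488.2217 rpm, dir flips to −; running = −12488.2217

-12488.2217 rpm (opposite to input, |ω| = 12488.2217 rpm)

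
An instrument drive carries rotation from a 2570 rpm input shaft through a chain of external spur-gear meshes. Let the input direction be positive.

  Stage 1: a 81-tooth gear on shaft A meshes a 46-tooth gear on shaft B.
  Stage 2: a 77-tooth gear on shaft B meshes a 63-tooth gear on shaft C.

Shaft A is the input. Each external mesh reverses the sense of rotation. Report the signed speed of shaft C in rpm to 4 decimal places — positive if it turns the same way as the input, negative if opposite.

Stage 1 [81T→46T]: ω = 2570.0000×81/46 = 4525.4348 rpm, dir flips to −; running = −4525.4348
Stage 2 [77T→63T]: ω = 4525.4348×77/63 = 5531.0870 rpm, dir flips to +; running = +5531.0870

+5531.0870 rpm (same as input, |ω| = 5531.0870 rpm)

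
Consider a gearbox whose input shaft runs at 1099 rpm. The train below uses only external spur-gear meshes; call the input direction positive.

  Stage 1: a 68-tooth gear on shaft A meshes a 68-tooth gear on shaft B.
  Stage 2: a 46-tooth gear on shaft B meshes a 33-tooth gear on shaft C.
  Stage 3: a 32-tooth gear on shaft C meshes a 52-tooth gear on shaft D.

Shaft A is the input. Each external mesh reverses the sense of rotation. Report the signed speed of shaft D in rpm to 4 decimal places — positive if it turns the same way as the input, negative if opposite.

Stage 1 [68T→68T]: ω = 1099.0000×68/68 = 1099.0000 rpm, dir flips to −; running = −1099.0000
Stage 2 [46T→33T]: ω = 1099.0000×46/33 = 1531.9394 rpm, dir flips to +; running = +1531.9394
Stage 3 [32T→52T]: ω = 1531.9394×32/52 = 942.7319 rpm, dir flips to −; running = −942.7319

-942.7319 rpm (opposite to input, |ω| = 942.7319 rpm)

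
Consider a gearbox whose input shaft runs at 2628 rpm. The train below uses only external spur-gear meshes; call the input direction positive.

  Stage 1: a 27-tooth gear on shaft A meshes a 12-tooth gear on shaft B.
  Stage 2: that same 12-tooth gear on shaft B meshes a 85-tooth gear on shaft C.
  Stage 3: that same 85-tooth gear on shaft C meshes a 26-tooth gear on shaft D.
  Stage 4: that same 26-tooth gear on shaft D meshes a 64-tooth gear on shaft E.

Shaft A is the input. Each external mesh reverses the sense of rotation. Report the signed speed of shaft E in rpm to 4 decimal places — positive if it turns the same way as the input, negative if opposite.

+1108.6875 rpm (same as input, |ω| = 1108.6875 rpm)

Stage 1 [27T→12T]: ω = 2628.0000×27/12 = 5913.0000 rpm, dir flips to −; running = −5913.0000
Stage 2 [12T→85T]: ω = 5913.0000×12/85 = 834.7765 rpm, dir flips to +; running = +834.7765
Stage 3 [85T→26T]: ω = 834.7765×85/26 = 2729.0769 rpm, dir flips to −; running = −2729.0769
Stage 4 [26T→64T]: ω = 2729.0769×26/64 = 1108.6875 rpm, dir flips to +; running = +1108.6875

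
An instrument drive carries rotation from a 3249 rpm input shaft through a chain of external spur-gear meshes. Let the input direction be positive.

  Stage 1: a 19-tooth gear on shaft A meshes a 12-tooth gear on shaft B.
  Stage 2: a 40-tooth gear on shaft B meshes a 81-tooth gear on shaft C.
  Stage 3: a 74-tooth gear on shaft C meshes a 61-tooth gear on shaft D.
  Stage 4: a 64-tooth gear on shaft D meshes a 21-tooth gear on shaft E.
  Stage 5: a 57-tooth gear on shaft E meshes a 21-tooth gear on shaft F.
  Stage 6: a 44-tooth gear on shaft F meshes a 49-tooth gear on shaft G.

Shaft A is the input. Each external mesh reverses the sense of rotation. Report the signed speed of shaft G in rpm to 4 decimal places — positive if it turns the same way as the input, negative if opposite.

+22891.3687 rpm (same as input, |ω| = 22891.3687 rpm)

Stage 1 [19T→12T]: ω = 3249.0000×19/12 = 5144.2500 rpm, dir flips to −; running = −5144.2500
Stage 2 [40T→81T]: ω = 5144.2500×40/81 = 2540.3704 rpm, dir flips to +; running = +2540.3704
Stage 3 [74T→61T]: ω = 2540.3704×74/61 = 3081.7608 rpm, dir flips to −; running = −3081.7608
Stage 4 [64T→21T]: ω = 3081.7608×64/21 = 9392.0328 rpm, dir flips to +; running = +9392.0328
Stage 5 [57T→21T]: ω = 9392.0328×57/21 = 25492.6606 rpm, dir flips to −; running = −25492.6606
Stage 6 [44T→49T]: ω = 25492.6606×44/49 = 22891.3687 rpm, dir flips to +; running = +22891.3687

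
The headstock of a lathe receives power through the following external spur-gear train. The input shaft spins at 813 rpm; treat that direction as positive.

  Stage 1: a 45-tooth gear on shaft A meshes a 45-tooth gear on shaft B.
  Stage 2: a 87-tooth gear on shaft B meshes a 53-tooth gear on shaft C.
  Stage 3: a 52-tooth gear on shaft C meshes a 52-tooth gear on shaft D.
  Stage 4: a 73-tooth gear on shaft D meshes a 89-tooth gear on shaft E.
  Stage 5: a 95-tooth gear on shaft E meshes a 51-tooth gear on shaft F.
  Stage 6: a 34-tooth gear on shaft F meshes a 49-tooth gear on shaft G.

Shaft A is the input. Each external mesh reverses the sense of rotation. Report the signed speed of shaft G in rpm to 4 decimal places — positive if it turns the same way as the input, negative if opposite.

Stage 1 [45T→45T]: ω = 813.0000×45/45 = 813.0000 rpm, dir flips to −; running = −813.0000
Stage 2 [87T→53T]: ω = 813.0000×87/53 = 1334.5472 rpm, dir flips to +; running = +1334.5472
Stage 3 [52T→52T]: ω = 1334.5472×52/52 = 1334.5472 rpm, dir flips to −; running = −1334.5472
Stage 4 [73T→89T]: ω = 1334.5472×73/89 = 1094.6286 rpm, dir flips to +; running = +1094.6286
Stage 5 [95T→51T]: ω = 1094.6286×95/51 = 2039.0140 rpm, dir flips to −; running = −2039.0140
Stage 6 [34T→49T]: ω = 2039.0140×34/49 = 1414.8261 rpm, dir flips to +; running = +1414.8261

+1414.8261 rpm (same as input, |ω| = 1414.8261 rpm)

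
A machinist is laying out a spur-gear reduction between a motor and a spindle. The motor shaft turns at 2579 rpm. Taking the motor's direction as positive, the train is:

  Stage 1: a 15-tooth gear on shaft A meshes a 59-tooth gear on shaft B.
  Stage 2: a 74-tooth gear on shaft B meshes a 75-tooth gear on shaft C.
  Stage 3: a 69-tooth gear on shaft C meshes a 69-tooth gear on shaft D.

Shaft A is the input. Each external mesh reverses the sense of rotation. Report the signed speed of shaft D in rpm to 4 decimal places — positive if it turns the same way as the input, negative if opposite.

-646.9356 rpm (opposite to input, |ω| = 646.9356 rpm)

Stage 1 [15T→59T]: ω = 2579.0000×15/59 = 655.6780 rpm, dir flips to −; running = −655.6780
Stage 2 [74T→75T]: ω = 655.6780×74/75 = 646.9356 rpm, dir flips to +; running = +646.9356
Stage 3 [69T→69T]: ω = 646.9356×69/69 = 646.9356 rpm, dir flips to −; running = −646.9356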